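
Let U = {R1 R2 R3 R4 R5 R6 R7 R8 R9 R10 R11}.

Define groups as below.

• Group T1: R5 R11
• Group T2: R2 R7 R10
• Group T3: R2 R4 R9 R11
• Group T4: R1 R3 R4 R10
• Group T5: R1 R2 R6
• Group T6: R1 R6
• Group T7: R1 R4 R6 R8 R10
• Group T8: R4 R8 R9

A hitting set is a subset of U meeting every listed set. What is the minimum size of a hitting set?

4

The 4 elements {R1, R9, R10, R11} hit every group.
The groups T1, T2, T6, T8 are pairwise disjoint, so any hitting set needs a separate element for each — at least 4. Hence 4 is optimal.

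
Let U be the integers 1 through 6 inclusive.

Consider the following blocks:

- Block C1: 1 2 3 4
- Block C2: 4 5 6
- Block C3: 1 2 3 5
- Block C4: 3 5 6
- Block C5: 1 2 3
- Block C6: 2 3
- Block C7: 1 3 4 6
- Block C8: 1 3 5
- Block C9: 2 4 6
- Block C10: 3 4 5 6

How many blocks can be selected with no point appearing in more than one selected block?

2

C2, C6 are pairwise disjoint (C2={4,5,6}; C6={2,3}).
Every remaining block overlaps one of these, and no 3 of the listed blocks are pairwise disjoint, so 2 is the maximum.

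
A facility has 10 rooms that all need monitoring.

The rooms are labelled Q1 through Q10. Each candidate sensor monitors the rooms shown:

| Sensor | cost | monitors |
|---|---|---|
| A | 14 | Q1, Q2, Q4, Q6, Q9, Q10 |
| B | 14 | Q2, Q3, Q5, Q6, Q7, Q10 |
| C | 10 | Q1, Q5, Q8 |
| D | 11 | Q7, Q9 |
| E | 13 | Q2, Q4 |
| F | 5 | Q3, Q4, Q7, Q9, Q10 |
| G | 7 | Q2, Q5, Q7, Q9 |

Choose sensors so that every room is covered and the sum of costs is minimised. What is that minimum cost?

29

B, C, F together cover every room (B ∪ C ∪ F = {Q1, Q2, Q3, Q4, Q5, Q6, Q7, Q8, Q9, Q10}); total cost 14 + 10 + 5 = 29.
No covering selection has total cost below 29.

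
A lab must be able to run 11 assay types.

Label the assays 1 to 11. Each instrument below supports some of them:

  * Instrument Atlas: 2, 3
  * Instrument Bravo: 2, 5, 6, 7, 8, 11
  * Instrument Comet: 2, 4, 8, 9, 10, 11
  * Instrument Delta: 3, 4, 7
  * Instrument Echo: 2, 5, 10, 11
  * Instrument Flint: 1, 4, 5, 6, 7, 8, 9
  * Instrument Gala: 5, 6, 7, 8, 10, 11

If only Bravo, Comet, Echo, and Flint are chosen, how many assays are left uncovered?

Union of Bravo, Comet, Echo, Flint = {1, 2, 4, 5, 6, 7, 8, 9, 10, 11}.
Not covered: 3 — 1 assay.

1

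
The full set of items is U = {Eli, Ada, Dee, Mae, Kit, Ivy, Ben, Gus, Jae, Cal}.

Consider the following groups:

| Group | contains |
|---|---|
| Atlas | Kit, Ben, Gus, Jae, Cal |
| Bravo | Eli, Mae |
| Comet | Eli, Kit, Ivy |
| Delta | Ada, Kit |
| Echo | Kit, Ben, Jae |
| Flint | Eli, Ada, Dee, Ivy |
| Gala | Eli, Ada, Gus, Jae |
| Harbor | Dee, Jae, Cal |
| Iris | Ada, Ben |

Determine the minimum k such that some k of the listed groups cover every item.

Take {Atlas, Bravo, Flint}. Their union is {Eli, Ada, Dee, Mae, Kit, Ivy, Ben, Gus, Jae, Cal}, which is all 10 items.
Only Bravo contains Mae, so Bravo is forced; the remaining 8 items need at least 2 more groups (each remaining group adds at most 5) — so at least 3 groups are needed, and 3 is optimal.

3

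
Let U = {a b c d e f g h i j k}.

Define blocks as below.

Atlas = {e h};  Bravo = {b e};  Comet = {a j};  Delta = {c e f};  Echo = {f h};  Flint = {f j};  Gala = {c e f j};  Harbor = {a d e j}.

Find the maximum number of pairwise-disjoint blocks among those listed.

3

Bravo, Comet, Echo are pairwise disjoint (Bravo={b,e}; Comet={a,j}; Echo={f,h}).
Every remaining block overlaps one of these, and no 4 of the listed blocks are pairwise disjoint, so 3 is the maximum.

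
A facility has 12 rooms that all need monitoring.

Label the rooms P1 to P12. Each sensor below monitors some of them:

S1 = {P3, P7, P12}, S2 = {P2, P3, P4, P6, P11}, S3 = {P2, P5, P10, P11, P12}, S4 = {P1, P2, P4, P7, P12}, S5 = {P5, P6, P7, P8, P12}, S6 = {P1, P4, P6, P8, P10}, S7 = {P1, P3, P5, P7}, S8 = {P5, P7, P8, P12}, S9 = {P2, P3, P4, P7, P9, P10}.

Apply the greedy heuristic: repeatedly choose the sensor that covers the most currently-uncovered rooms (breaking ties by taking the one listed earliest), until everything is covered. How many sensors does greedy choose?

4

Greedy: pick S9 (covers 6 new) → pick S5 (covers 4 new) → pick S2 (covers 1 new) → pick S4 (covers 1 new). Total picks: 4.
(The true minimum cover uses only 3 sensors, so greedy is not optimal here.)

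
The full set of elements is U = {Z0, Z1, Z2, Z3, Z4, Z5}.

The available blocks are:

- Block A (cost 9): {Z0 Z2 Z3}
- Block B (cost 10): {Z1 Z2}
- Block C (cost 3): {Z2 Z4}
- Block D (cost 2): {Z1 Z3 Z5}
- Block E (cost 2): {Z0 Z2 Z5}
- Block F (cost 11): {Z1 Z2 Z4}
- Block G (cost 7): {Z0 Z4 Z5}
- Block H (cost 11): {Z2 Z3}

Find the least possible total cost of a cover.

C, D, E together cover every element (C ∪ D ∪ E = {Z0, Z1, Z2, Z3, Z4, Z5}); total cost 3 + 2 + 2 = 7.
No covering selection has total cost below 7.

7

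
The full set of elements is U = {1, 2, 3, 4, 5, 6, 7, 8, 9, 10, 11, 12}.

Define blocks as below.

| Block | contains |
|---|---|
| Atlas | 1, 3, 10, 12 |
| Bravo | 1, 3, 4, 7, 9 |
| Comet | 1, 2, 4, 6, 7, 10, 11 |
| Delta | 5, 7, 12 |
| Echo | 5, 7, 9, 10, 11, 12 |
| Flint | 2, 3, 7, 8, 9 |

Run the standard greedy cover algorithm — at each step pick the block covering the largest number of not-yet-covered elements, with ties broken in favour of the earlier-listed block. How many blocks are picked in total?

Greedy: pick Comet (covers 7 new) → pick Echo (covers 3 new) → pick Flint (covers 2 new). Total picks: 3.

3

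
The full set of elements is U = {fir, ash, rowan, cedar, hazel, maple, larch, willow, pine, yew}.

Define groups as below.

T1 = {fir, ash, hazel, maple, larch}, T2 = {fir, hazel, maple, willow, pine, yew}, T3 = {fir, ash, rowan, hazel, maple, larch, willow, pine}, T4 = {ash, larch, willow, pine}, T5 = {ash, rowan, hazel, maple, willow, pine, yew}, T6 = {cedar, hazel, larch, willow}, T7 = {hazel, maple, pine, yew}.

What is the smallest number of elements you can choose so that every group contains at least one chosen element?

Take H = {ash, hazel}. Each listed group contains at least one of these, so H is a hitting set of size 2.
No single element lies in every group, so at least 2 are needed and 2 is optimal.

2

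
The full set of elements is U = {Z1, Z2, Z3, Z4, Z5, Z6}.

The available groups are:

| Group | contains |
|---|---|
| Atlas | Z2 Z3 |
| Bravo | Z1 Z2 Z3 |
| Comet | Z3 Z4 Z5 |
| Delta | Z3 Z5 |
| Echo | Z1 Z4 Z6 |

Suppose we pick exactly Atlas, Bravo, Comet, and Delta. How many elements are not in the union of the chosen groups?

1

Union of Atlas, Bravo, Comet, Delta = {Z1, Z2, Z3, Z4, Z5}.
Not covered: Z6 — 1 element.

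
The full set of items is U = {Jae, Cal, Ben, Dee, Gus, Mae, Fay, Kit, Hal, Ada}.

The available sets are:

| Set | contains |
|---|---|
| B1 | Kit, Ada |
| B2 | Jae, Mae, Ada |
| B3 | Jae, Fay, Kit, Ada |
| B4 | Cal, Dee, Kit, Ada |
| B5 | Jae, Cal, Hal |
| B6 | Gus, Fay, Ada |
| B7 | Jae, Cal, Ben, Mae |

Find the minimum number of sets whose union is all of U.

4

Take {B4, B5, B6, B7}. Their union is {Jae, Cal, Ben, Dee, Gus, Mae, Fay, Kit, Hal, Ada}, which is all 10 items.
Only B5 contains Hal, so B5 is forced; the remaining 7 items need at least 3 more sets (each remaining set adds at most 3) — so at least 4 sets are needed, and 4 is optimal.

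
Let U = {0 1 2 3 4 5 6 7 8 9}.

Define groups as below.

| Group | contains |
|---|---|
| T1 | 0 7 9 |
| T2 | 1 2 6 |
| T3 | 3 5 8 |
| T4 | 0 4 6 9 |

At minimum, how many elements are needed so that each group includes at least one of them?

Take H = {2, 3, 9}. Each listed group contains at least one of these, so H is a hitting set of size 3.
The groups T1, T2, T3 are pairwise disjoint, so any hitting set needs a separate element for each — at least 3. Hence 3 is optimal.

3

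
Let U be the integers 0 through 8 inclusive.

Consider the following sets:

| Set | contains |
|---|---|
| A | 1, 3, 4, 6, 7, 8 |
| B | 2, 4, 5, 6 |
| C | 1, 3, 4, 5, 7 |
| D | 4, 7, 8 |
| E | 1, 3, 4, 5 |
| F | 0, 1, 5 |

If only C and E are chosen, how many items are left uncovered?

4

Union of C, E = {1, 3, 4, 5, 7}.
Not covered: 0, 2, 6, 8 — 4 items.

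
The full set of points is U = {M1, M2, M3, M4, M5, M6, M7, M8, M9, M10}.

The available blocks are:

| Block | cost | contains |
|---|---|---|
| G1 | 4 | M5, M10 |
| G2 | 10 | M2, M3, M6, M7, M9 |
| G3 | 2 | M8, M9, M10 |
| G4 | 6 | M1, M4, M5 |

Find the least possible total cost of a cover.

G2, G3, G4 together cover every point (G2 ∪ G3 ∪ G4 = {M1, M2, M3, M4, M5, M6, M7, M8, M9, M10}); total cost 10 + 2 + 6 = 18.
No covering selection has total cost below 18.

18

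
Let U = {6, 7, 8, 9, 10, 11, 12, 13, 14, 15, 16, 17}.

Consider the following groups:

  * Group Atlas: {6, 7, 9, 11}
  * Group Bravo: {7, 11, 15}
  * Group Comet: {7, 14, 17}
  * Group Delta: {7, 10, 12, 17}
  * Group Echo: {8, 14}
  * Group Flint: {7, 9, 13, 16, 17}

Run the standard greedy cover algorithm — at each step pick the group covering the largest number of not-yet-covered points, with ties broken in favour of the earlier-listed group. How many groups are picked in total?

5

Greedy: pick Flint (covers 5 new) → pick Atlas (covers 2 new) → pick Delta (covers 2 new) → pick Echo (covers 2 new) → pick Bravo (covers 1 new). Total picks: 5.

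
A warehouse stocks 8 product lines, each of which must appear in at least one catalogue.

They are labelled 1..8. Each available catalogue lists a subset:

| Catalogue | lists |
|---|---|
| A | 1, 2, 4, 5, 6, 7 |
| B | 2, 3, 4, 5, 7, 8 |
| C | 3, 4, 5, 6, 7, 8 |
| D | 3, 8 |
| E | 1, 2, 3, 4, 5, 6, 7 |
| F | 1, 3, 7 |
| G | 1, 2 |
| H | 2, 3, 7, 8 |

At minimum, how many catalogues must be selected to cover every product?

2

Take {A, D}. Their union is {1, 2, 3, 4, 5, 6, 7, 8}, which is all 8 products.
No single catalogue has all 8 products (the largest, E, has 7), so 2 is optimal.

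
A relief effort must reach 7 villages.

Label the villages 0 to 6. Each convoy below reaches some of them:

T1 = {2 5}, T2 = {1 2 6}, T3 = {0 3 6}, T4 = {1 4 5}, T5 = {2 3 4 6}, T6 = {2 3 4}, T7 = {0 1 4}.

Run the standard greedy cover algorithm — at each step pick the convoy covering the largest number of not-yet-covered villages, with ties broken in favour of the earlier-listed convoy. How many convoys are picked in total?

Greedy: pick T5 (covers 4 new) → pick T4 (covers 2 new) → pick T3 (covers 1 new). Total picks: 3.

3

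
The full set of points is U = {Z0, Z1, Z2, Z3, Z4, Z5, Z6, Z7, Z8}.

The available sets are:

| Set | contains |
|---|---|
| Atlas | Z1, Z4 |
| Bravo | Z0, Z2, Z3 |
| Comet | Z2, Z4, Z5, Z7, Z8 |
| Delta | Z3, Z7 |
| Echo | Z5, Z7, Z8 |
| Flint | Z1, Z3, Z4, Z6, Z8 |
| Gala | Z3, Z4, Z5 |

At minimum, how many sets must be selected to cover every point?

3

Bravo and Echo and Flint together: Bravo ∪ Echo ∪ Flint = {Z0, Z1, Z2, Z3, Z4, Z5, Z6, Z7, Z8} — every point is covered.
Only Bravo contains Z0, so Bravo is forced; the remaining 6 points need at least 2 more sets (each remaining set adds at most 4) — so at least 3 sets are needed, and 3 is optimal.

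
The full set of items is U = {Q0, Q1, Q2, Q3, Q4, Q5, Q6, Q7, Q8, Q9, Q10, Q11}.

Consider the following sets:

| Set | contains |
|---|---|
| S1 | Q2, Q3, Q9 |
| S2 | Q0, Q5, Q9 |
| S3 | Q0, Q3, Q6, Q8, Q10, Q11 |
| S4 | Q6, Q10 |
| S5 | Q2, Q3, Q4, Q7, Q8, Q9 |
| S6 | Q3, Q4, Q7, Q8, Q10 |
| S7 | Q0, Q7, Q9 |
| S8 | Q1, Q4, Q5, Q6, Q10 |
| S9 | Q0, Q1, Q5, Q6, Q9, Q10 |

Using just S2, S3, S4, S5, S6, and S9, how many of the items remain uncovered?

0

Union of S2, S3, S4, S5, S6, S9 = {Q0, Q1, Q2, Q3, Q4, Q5, Q6, Q7, Q8, Q9, Q10, Q11} — that's every item, so 0 are uncovered.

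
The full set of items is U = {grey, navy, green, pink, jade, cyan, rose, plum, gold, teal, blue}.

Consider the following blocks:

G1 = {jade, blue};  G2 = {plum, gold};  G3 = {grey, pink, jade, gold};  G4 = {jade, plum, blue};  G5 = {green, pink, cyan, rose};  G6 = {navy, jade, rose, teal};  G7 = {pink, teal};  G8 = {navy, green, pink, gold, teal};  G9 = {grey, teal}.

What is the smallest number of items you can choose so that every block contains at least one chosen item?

4

H = {green, gold, teal, blue} meets every block (each contains at least one member of H), and |H| = 4.
The blocks G1, G2, G5, G9 are pairwise disjoint, so any hitting set needs a separate item for each — at least 4. Hence 4 is optimal.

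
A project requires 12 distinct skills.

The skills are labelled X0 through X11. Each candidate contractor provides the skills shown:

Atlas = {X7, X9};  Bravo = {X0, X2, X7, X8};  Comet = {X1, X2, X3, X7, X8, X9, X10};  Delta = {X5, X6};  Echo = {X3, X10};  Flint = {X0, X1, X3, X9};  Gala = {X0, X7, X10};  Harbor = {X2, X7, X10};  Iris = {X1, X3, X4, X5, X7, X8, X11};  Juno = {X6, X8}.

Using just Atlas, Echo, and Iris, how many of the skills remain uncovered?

Union of Atlas, Echo, Iris = {X1, X3, X4, X5, X7, X8, X9, X10, X11}.
Not covered: X0, X2, X6 — 3 skills.

3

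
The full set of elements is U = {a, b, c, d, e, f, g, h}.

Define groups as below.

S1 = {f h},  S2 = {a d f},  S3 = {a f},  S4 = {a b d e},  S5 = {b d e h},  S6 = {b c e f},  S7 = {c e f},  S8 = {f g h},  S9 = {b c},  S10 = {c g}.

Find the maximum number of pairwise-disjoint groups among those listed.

S3, S5, S10 are pairwise disjoint (S3={a,f}; S5={b,d,e,h}; S10={c,g}).
Every remaining group overlaps one of these, and no 4 of the listed groups are pairwise disjoint, so 3 is the maximum.

3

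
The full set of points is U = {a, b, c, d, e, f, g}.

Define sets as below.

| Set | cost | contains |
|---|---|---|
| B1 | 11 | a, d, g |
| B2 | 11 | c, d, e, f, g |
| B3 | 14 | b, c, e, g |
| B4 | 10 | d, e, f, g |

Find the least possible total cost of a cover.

35

B1, B3, B4 together cover every point (B1 ∪ B3 ∪ B4 = {a, b, c, d, e, f, g}); total cost 11 + 14 + 10 = 35.
The greedy pick B2, B1, B3 costs 36; no covering selection beats 35.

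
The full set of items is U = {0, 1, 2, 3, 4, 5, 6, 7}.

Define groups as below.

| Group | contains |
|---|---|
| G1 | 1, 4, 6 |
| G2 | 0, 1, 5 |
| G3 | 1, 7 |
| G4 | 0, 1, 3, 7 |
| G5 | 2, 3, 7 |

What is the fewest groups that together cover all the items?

3

Take {G1, G2, G5}. Their union is {0, 1, 2, 3, 4, 5, 6, 7}, which is all 8 items.
Only G5 contains 2, so G5 is forced; the remaining 5 items need at least 2 more groups (each remaining group adds at most 3) — so at least 3 groups are needed, and 3 is optimal.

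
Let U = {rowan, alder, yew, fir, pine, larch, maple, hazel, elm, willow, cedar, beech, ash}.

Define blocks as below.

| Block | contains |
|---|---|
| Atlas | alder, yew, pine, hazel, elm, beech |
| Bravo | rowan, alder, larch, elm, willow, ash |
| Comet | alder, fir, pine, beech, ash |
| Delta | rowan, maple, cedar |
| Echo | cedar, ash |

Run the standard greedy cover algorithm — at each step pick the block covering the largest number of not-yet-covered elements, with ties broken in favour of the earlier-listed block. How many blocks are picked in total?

Greedy: pick Atlas (covers 6 new) → pick Bravo (covers 4 new) → pick Delta (covers 2 new) → pick Comet (covers 1 new). Total picks: 4.

4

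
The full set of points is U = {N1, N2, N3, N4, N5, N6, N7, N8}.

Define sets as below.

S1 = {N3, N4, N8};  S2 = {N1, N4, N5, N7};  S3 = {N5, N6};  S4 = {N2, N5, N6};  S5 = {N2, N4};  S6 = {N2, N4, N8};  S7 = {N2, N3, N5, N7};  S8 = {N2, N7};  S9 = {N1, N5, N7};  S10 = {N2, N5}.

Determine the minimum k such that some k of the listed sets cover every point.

S1 and S4 and S9 together: S1 ∪ S4 ∪ S9 = {N1, N2, N3, N4, N5, N6, N7, N8} — every point is covered.
No 2 of the 10 sets cover everything (all 45 combinations miss at least one point), so 3 is optimal.

3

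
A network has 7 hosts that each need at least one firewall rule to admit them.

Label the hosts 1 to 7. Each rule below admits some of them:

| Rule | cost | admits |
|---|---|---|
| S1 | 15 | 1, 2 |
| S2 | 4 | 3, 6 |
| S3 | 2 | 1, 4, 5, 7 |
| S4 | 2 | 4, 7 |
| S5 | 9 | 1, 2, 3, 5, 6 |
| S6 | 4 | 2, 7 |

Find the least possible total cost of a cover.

10

S2, S3, S6 together cover every host (S2 ∪ S3 ∪ S6 = {1, 2, 3, 4, 5, 6, 7}); total cost 4 + 2 + 4 = 10.
No covering selection has total cost below 10.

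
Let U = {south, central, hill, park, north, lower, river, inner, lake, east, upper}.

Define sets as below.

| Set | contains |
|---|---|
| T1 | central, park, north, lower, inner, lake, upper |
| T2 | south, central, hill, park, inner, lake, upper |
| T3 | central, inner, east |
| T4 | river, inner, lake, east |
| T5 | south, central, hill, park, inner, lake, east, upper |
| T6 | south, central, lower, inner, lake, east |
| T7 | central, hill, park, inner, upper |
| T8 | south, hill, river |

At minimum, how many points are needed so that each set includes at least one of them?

H = {river, inner} meets every set (each contains at least one member of H), and |H| = 2.
The sets T1, T8 are pairwise disjoint, so any hitting set needs a separate point for each — at least 2. Hence 2 is optimal.

2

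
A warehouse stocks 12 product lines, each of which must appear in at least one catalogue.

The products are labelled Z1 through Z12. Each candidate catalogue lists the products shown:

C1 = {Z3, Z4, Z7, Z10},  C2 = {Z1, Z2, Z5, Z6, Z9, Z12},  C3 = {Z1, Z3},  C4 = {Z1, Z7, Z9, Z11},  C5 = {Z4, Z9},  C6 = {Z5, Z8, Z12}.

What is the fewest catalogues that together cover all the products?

C1 and C2 and C4 and C6 together: C1 ∪ C2 ∪ C4 ∪ C6 = {Z1, Z2, Z3, Z4, Z5, Z6, Z7, Z8, Z9, Z10, Z11, Z12} — every product is covered.
Only C6 contains Z8, so C6 is forced; the remaining 9 products need at least 3 more catalogues (each remaining catalogue adds at most 4) — so at least 4 catalogues are needed, and 4 is optimal.

4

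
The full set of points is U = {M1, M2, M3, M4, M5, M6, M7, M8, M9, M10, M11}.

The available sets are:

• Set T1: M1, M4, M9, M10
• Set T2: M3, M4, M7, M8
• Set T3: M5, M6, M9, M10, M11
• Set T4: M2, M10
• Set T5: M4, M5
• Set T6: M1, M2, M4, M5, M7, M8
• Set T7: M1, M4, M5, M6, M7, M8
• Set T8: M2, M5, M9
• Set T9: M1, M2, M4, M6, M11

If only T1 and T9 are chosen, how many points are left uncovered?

4

Union of T1, T9 = {M1, M2, M4, M6, M9, M10, M11}.
Not covered: M3, M5, M7, M8 — 4 points.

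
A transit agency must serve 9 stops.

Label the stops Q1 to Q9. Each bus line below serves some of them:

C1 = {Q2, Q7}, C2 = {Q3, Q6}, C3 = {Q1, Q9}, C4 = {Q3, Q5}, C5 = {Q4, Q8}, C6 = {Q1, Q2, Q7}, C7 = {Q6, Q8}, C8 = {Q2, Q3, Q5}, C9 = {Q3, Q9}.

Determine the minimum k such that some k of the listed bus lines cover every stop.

C5 and C6 and C7 and C8 and C9 together: C5 ∪ C6 ∪ C7 ∪ C8 ∪ C9 = {Q1, Q2, Q3, Q4, Q5, Q6, Q7, Q8, Q9} — every stop is covered.
No 4 of the 9 bus lines cover everything (all 126 combinations miss at least one stop), so 5 is optimal.

5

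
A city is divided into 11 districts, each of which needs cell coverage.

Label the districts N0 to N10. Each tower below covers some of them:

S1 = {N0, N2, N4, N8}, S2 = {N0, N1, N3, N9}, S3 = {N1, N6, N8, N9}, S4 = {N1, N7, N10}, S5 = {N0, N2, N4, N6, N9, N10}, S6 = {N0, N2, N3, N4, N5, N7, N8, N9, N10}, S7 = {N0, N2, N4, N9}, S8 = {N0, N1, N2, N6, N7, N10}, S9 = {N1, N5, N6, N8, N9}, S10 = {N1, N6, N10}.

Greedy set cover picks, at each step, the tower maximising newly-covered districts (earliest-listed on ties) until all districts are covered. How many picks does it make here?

Greedy: pick S6 (covers 9 new) → pick S3 (covers 2 new). Total picks: 2.

2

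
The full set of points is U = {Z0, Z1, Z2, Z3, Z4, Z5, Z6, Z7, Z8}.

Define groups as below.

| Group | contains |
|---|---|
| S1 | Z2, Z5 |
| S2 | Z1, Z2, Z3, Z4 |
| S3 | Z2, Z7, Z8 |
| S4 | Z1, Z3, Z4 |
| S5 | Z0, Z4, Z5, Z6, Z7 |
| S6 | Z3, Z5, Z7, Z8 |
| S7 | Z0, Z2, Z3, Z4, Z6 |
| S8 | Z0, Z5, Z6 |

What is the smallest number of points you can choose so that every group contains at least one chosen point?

H = {Z4, Z5, Z8} meets every group (each contains at least one member of H), and |H| = 3.
The groups S3, S4, S8 are pairwise disjoint, so any hitting set needs a separate point for each — at least 3. Hence 3 is optimal.

3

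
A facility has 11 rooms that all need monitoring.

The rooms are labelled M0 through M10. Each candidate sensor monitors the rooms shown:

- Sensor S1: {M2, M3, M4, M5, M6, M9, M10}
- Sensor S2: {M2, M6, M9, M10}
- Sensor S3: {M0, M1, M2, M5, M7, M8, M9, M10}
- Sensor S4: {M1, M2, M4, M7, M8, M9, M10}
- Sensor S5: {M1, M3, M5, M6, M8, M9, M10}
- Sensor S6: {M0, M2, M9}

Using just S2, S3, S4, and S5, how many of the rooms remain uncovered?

Union of S2, S3, S4, S5 = {M0, M1, M2, M3, M4, M5, M6, M7, M8, M9, M10} — that's every room, so 0 are uncovered.

0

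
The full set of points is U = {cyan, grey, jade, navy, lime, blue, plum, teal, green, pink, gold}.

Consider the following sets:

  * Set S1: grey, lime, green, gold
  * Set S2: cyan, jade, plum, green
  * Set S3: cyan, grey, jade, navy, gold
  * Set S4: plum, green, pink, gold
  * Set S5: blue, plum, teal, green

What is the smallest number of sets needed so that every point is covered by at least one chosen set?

4

S1, S3, S4, and S5 cover everything between them: the union {cyan, grey, jade, navy, lime, blue, plum, teal, green, pink, gold} is all of U.
Only S1 contains lime, so S1 is forced; the remaining 7 points need at least 3 more sets (each remaining set adds at most 3) — so at least 4 sets are needed, and 4 is optimal.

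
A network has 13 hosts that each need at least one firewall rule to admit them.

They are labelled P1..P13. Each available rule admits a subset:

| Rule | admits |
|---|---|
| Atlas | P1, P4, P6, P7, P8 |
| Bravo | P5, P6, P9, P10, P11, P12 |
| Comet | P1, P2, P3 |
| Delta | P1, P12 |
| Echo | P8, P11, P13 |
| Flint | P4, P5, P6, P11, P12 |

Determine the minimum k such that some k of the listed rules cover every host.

4

Atlas and Bravo and Comet and Echo together: Atlas ∪ Bravo ∪ Comet ∪ Echo = {P1, P2, P3, P4, P5, P6, P7, P8, P9, P10, P11, P12, P13} — every host is covered.
No 3 of the 6 rules cover everything (all 20 combinations miss at least one host), so 4 is optimal.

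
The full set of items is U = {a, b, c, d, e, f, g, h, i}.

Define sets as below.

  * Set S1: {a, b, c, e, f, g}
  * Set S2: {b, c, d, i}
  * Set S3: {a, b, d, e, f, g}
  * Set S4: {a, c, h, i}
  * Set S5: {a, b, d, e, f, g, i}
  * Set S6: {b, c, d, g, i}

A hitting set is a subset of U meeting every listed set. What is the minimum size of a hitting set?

2

The 2 items {e, i} hit every set.
No single item lies in every set, so at least 2 are needed and 2 is optimal.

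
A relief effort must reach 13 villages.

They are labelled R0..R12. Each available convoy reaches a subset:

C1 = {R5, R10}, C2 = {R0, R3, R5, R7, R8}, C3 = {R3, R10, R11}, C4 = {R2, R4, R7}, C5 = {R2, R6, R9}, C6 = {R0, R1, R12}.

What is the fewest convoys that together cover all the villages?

5

Take {C2, C3, C4, C5, C6}. Their union is {R0, R1, R2, R3, R4, R5, R6, R7, R8, R9, R10, R11, R12}, which is all 13 villages.
No 4 of the 6 convoys cover everything (all 15 combinations miss at least one village), so 5 is optimal.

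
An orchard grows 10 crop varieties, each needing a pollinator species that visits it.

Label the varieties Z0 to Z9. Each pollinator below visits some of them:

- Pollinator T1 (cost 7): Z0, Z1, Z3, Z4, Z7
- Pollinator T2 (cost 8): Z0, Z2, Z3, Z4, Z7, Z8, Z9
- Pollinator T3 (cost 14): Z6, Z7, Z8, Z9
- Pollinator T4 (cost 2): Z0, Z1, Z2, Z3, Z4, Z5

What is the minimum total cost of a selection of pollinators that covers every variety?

T3, T4 together cover every variety (T3 ∪ T4 = {Z0, Z1, Z2, Z3, Z4, Z5, Z6, Z7, Z8, Z9}); total cost 14 + 2 = 16.
The greedy pick T4, T2, T3 costs 24; no covering selection beats 16.

16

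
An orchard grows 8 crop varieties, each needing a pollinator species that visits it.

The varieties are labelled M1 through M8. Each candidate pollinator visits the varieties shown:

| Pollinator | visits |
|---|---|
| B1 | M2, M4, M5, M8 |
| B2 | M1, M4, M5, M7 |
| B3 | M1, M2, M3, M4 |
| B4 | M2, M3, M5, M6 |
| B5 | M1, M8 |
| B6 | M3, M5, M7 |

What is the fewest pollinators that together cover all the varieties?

3

Take {B2, B4, B5}. Their union is {M1, M2, M3, M4, M5, M6, M7, M8}, which is all 8 varieties.
Only B4 contains M6, so B4 is forced; the remaining 4 varieties need at least 2 more pollinators (each remaining pollinator adds at most 3) — so at least 3 pollinators are needed, and 3 is optimal.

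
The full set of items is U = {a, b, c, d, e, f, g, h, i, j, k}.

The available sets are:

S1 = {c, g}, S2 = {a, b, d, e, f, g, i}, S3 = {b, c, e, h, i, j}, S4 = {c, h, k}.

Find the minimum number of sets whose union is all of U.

3

S2, S3, and S4 cover everything between them: the union {a, b, c, d, e, f, g, h, i, j, k} is all of U.
Only S2 contains a, so S2 is forced; the remaining 4 items need at least 2 more sets (each remaining set adds at most 3) — so at least 3 sets are needed, and 3 is optimal.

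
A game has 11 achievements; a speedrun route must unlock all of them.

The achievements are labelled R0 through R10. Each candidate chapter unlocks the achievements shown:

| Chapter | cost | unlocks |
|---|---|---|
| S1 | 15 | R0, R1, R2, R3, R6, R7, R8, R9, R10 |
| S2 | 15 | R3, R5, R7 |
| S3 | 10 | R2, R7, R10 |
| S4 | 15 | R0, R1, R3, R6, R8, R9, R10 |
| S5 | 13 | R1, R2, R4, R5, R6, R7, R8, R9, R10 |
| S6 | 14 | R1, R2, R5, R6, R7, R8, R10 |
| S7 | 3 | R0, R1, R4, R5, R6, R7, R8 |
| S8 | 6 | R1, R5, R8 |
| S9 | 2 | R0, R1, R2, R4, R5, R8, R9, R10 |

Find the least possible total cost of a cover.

17

S1, S9 together cover every achievement (S1 ∪ S9 = {R0, R1, R2, R3, R4, R5, R6, R7, R8, R9, R10}); total cost 15 + 2 = 17.
The greedy pick S9, S7, S1 costs 20; no covering selection beats 17.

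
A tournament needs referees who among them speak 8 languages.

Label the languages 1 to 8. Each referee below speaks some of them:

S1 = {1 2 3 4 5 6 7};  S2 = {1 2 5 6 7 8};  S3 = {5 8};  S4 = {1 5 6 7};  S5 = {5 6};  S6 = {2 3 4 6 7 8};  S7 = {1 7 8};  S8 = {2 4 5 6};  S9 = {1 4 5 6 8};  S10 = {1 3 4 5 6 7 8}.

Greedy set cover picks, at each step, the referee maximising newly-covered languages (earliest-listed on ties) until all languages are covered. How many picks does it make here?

Greedy: pick S1 (covers 7 new) → pick S2 (covers 1 new). Total picks: 2.

2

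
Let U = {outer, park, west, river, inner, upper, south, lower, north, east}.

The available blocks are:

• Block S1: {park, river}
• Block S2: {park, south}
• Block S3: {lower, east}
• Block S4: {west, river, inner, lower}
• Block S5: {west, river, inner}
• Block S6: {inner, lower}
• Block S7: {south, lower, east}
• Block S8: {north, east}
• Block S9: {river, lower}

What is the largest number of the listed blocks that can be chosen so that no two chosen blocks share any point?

S2, S5, S8 are pairwise disjoint (S2={park,south}; S5={west,river,inner}; S8={north,east}).
Every remaining block overlaps one of these, and no 4 of the listed blocks are pairwise disjoint, so 3 is the maximum.

3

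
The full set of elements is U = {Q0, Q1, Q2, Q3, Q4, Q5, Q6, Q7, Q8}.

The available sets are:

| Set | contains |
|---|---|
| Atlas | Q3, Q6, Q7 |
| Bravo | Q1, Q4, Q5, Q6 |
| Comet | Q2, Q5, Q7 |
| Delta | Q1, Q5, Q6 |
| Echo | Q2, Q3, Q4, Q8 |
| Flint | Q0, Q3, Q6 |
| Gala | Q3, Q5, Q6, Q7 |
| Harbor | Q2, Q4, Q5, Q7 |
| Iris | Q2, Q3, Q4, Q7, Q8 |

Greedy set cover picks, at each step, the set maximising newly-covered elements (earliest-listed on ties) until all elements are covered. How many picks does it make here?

Greedy: pick Iris (covers 5 new) → pick Bravo (covers 3 new) → pick Flint (covers 1 new). Total picks: 3.

3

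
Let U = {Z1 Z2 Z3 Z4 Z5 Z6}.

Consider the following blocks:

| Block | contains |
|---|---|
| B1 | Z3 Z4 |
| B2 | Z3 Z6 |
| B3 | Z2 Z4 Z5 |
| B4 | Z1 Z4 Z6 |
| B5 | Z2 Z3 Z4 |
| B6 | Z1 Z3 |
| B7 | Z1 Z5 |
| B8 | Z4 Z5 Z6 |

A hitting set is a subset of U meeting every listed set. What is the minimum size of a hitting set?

The 3 points {Z1, Z4, Z6} hit every block.
No choice of 2 points meets every block, so 3 is the minimum.

3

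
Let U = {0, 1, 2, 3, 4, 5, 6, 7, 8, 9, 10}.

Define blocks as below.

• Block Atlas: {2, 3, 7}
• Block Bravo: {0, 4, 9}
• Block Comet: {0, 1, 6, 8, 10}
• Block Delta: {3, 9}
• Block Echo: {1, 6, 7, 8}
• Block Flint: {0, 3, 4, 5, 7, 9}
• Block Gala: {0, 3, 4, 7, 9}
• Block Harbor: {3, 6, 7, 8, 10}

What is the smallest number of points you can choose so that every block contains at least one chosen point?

3

Take H = {7, 8, 9}. Each listed block contains at least one of these, so H is a hitting set of size 3.
No choice of 2 points meets every block, so 3 is the minimum.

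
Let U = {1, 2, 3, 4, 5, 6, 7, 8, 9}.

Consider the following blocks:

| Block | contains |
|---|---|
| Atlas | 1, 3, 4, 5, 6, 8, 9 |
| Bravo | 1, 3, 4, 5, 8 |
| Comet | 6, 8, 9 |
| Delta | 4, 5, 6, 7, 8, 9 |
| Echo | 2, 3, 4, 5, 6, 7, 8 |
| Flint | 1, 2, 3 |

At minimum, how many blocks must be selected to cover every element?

2

Atlas and Echo cover everything between them: the union {1, 2, 3, 4, 5, 6, 7, 8, 9} is all of U.
No single block has all 9 elements (the largest, Atlas, has 7), so 2 is optimal.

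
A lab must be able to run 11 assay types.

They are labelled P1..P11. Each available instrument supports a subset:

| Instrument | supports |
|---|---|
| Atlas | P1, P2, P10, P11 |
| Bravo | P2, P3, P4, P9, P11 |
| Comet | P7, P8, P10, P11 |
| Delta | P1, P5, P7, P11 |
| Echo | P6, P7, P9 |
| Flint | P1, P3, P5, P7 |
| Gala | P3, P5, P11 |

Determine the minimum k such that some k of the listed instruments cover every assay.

Take {Bravo, Comet, Delta, Echo}. Their union is {P1, P2, P3, P4, P5, P6, P7, P8, P9, P10, P11}, which is all 11 assays.
No 3 of the 7 instruments cover everything (all 35 combinations miss at least one assay), so 4 is optimal.

4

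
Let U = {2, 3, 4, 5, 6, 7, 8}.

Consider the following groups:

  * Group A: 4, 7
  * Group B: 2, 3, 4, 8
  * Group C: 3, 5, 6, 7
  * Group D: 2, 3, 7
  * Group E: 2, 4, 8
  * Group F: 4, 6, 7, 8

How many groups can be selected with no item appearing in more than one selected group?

C, E are pairwise disjoint (C={3,5,6,7}; E={2,4,8}).
Every remaining group overlaps one of these, and no 3 of the listed groups are pairwise disjoint, so 2 is the maximum.

2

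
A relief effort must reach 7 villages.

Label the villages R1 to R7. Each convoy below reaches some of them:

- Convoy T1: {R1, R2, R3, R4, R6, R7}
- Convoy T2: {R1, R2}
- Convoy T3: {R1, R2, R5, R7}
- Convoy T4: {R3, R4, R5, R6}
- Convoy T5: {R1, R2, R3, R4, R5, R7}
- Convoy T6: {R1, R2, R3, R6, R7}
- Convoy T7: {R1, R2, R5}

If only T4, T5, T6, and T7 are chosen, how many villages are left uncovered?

Union of T4, T5, T6, T7 = {R1, R2, R3, R4, R5, R6, R7} — that's every village, so 0 are uncovered.

0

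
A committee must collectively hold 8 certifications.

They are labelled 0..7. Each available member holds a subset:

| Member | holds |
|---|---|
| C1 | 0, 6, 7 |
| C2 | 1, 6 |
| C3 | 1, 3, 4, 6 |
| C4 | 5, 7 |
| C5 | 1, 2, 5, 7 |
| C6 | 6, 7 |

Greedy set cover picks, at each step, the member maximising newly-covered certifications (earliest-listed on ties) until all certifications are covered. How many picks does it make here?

3

Greedy: pick C3 (covers 4 new) → pick C5 (covers 3 new) → pick C1 (covers 1 new). Total picks: 3.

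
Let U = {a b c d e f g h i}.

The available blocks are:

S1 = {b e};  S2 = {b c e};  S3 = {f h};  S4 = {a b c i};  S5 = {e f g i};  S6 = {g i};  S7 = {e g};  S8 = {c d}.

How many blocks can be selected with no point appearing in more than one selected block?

S1, S3, S6, S8 are pairwise disjoint (S1={b,e}; S3={f,h}; S6={g,i}; S8={c,d}).
Every remaining block overlaps one of these, and no 5 of the listed blocks are pairwise disjoint, so 4 is the maximum.

4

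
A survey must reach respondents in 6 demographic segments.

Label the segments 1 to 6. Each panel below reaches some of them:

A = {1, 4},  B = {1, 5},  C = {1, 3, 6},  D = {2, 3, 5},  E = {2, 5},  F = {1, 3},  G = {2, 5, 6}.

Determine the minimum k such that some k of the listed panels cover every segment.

Take {A, C, E}. Their union is {1, 2, 3, 4, 5, 6}, which is all 6 segments.
Only A contains 4, so A is forced; the remaining 4 segments need at least 2 more panels (each remaining panel adds at most 3) — so at least 3 panels are needed, and 3 is optimal.

3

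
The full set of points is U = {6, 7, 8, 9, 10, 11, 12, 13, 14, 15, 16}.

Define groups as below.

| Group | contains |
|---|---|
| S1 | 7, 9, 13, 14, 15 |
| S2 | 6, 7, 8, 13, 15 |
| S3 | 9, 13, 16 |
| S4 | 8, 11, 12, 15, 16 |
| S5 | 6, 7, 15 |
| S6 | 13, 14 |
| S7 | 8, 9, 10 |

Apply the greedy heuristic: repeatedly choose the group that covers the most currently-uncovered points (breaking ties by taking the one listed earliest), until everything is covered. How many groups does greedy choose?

4

Greedy: pick S1 (covers 5 new) → pick S4 (covers 4 new) → pick S2 (covers 1 new) → pick S7 (covers 1 new). Total picks: 4.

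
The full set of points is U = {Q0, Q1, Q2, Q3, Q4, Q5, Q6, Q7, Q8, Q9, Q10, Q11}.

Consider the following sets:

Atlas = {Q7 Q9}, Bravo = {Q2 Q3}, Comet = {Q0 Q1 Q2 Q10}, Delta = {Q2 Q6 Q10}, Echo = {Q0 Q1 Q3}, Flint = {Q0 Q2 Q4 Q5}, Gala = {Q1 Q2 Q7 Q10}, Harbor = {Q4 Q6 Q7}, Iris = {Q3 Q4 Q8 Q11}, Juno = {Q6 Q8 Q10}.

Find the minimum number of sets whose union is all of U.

5

Atlas, Echo, Flint, Iris, and Juno cover everything between them: the union {Q0, Q1, Q2, Q3, Q4, Q5, Q6, Q7, Q8, Q9, Q10, Q11} is all of U.
No 4 of the 10 sets cover everything (all 210 combinations miss at least one point), so 5 is optimal.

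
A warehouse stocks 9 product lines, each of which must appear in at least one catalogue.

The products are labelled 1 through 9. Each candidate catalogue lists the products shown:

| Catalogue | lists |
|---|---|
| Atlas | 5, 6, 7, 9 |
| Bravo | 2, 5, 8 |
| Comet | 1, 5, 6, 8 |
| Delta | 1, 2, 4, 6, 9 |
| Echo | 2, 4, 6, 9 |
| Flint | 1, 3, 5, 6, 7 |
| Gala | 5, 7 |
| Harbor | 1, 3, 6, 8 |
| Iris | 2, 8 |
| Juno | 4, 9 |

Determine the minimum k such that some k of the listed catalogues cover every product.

Delta and Gala and Harbor together: Delta ∪ Gala ∪ Harbor = {1, 2, 3, 4, 5, 6, 7, 8, 9} — every product is covered.
No 2 of the 10 catalogues cover everything (all 45 combinations miss at least one product), so 3 is optimal.

3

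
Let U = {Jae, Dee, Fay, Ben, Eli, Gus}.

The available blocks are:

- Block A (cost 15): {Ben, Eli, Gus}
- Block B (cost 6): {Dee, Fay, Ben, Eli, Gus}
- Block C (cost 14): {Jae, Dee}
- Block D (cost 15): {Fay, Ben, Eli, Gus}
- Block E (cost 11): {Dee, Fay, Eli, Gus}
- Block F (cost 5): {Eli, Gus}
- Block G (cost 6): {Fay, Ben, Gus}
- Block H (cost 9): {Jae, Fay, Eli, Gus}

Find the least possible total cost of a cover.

15

B, H together cover every element (B ∪ H = {Jae, Dee, Fay, Ben, Eli, Gus}); total cost 6 + 9 = 15.
No covering selection has total cost below 15.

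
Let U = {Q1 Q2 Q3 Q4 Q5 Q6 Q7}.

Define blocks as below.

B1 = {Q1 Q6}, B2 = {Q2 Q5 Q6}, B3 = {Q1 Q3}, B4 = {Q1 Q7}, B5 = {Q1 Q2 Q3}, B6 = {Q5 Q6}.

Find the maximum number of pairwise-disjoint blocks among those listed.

2

B2, B3 are pairwise disjoint (B2={Q2,Q5,Q6}; B3={Q1,Q3}).
Every remaining block overlaps one of these, and no 3 of the listed blocks are pairwise disjoint, so 2 is the maximum.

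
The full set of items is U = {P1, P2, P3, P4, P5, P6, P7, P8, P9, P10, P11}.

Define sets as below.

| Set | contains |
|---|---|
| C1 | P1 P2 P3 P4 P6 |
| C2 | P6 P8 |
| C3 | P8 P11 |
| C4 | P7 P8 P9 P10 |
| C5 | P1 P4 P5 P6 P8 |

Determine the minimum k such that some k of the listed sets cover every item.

Take {C1, C3, C4, C5}. Their union is {P1, P2, P3, P4, P5, P6, P7, P8, P9, P10, P11}, which is all 11 items.
No 3 of the 5 sets cover everything (all 10 combinations miss at least one item), so 4 is optimal.

4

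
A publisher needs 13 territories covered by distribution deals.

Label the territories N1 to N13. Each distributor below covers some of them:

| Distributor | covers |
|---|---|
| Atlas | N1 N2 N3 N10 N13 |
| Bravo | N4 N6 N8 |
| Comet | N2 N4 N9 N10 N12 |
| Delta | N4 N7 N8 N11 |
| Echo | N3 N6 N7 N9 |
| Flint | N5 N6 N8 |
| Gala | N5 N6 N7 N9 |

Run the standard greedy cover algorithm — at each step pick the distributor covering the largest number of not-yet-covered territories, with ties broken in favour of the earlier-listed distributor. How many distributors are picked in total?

4

Greedy: pick Atlas (covers 5 new) → pick Delta (covers 4 new) → pick Gala (covers 3 new) → pick Comet (covers 1 new). Total picks: 4.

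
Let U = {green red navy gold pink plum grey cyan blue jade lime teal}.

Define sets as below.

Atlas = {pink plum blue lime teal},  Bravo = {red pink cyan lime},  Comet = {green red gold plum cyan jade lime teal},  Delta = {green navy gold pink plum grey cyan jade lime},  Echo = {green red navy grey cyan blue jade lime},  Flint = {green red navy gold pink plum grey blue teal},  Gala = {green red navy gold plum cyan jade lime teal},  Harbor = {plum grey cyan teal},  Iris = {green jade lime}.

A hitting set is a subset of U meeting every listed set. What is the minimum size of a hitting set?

2

H = {lime, teal} meets every set (each contains at least one member of H), and |H| = 2.
The sets Harbor, Iris are pairwise disjoint, so any hitting set needs a separate item for each — at least 2. Hence 2 is optimal.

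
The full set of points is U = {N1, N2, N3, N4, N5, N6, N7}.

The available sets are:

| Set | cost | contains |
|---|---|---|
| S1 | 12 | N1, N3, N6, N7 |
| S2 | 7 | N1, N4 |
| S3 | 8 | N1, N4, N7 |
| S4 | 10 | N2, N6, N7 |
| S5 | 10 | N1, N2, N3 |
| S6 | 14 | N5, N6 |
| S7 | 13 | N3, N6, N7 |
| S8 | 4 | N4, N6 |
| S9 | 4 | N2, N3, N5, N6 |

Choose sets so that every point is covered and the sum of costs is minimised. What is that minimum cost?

S3, S9 together cover every point (S3 ∪ S9 = {N1, N2, N3, N4, N5, N6, N7}); total cost 8 + 4 = 12.
No covering selection has total cost below 12.

12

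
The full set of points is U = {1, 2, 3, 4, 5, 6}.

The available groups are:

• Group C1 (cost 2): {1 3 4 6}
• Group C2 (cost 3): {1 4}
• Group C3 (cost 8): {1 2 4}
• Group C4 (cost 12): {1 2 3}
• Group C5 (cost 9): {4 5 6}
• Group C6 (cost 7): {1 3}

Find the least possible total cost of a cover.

19

C1, C3, C5 together cover every point (C1 ∪ C3 ∪ C5 = {1, 2, 3, 4, 5, 6}); total cost 2 + 8 + 9 = 19.
No covering selection has total cost below 19.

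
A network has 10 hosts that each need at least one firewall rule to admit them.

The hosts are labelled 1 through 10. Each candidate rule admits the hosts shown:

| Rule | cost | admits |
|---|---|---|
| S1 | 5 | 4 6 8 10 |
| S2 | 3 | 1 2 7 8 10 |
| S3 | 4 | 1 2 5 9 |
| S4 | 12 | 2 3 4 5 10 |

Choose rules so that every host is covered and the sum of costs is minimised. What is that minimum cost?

S1, S2, S3, S4 together cover every host (S1 ∪ S2 ∪ S3 ∪ S4 = {1, 2, 3, 4, 5, 6, 7, 8, 9, 10}); total cost 5 + 3 + 4 + 12 = 24.
No covering selection has total cost below 24.

24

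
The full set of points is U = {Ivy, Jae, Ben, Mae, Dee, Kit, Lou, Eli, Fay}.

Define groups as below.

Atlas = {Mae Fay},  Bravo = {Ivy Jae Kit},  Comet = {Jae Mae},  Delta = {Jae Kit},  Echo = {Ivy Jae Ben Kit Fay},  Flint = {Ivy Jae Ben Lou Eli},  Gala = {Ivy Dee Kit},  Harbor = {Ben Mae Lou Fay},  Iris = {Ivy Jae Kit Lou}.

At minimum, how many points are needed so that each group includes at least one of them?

3

Take H = {Mae, Kit, Lou}. Each listed group contains at least one of these, so H is a hitting set of size 3.
No choice of 2 points meets every group, so 3 is the minimum.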